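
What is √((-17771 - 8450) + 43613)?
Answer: 4*√1087 ≈ 131.88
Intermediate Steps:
√((-17771 - 8450) + 43613) = √(-26221 + 43613) = √17392 = 4*√1087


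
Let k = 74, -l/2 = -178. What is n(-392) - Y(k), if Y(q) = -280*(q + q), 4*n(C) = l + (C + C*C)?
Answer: 79847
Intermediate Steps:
l = 356 (l = -2*(-178) = 356)
n(C) = 89 + C/4 + C²/4 (n(C) = (356 + (C + C*C))/4 = (356 + (C + C²))/4 = (356 + C + C²)/4 = 89 + C/4 + C²/4)
Y(q) = -560*q
n(-392) - Y(k) = (89 + (¼)*(-392) + (¼)*(-392)²) - (-560)*74 = (89 - 98 + (¼)*153664) - 1*(-41440) = (89 - 98 + 38416) + 41440 = 38407 + 41440 = 79847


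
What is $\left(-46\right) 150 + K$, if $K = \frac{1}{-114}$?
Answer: $- \frac{786601}{114} \approx -6900.0$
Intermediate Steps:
$K = - \frac{1}{114} \approx -0.0087719$
$\left(-46\right) 150 + K = \left(-46\right) 150 - \frac{1}{114} = -6900 - \frac{1}{114} = - \frac{786601}{114}$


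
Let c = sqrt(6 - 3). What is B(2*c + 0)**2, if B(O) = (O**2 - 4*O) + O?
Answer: 252 - 144*sqrt(3) ≈ 2.5847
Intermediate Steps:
c = sqrt(3) ≈ 1.7320
B(O) = O**2 - 3*O
B(2*c + 0)**2 = ((2*sqrt(3) + 0)*(-3 + (2*sqrt(3) + 0)))**2 = ((2*sqrt(3))*(-3 + 2*sqrt(3)))**2 = (2*sqrt(3)*(-3 + 2*sqrt(3)))**2 = 12*(-3 + 2*sqrt(3))**2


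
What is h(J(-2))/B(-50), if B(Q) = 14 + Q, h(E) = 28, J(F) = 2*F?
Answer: -7/9 ≈ -0.77778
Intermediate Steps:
h(J(-2))/B(-50) = 28/(14 - 50) = 28/(-36) = 28*(-1/36) = -7/9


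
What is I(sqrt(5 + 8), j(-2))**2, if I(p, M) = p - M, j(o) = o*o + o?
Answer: (-2 + sqrt(13))**2 ≈ 2.5778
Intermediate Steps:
j(o) = o + o**2 (j(o) = o**2 + o = o + o**2)
I(sqrt(5 + 8), j(-2))**2 = (sqrt(5 + 8) - (-2)*(1 - 2))**2 = (sqrt(13) - (-2)*(-1))**2 = (sqrt(13) - 1*2)**2 = (sqrt(13) - 2)**2 = (-2 + sqrt(13))**2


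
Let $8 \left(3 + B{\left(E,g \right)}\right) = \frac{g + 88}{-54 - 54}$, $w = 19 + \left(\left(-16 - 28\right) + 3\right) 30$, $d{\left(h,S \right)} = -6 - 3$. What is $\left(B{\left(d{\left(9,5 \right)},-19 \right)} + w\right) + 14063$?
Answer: $\frac{3700489}{288} \approx 12849.0$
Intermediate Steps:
$d{\left(h,S \right)} = -9$
$w = -1211$ ($w = 19 + \left(-44 + 3\right) 30 = 19 - 1230 = -1211$)
$B{\left(E,g \right)} = - \frac{335}{108} - \frac{g}{864}$ ($B{\left(E,g \right)} = -3 + \frac{\left(g + 88\right) \frac{1}{-54 - 54}}{8} = -3 + \frac{\left(88 + g\right) \frac{1}{-108}}{8} = -3 + \frac{\left(88 + g\right) \left(- \frac{1}{108}\right)}{8} = -3 + \frac{- \frac{22}{27} - \frac{g}{108}}{8} = -3 - \left(\frac{11}{108} + \frac{g}{864}\right) = - \frac{335}{108} - \frac{g}{864}$)
$\left(B{\left(d{\left(9,5 \right)},-19 \right)} + w\right) + 14063 = \left(\left(- \frac{335}{108} - - \frac{19}{864}\right) - 1211\right) + 14063 = \left(\left(- \frac{335}{108} + \frac{19}{864}\right) - 1211\right) + 14063 = \left(- \frac{887}{288} - 1211\right) + 14063 = - \frac{349655}{288} + 14063 = \frac{3700489}{288}$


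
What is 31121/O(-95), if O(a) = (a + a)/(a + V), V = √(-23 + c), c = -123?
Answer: 31121/2 - 31121*I*√146/190 ≈ 15561.0 - 1979.1*I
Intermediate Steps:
V = I*√146 (V = √(-23 - 123) = √(-146) = I*√146 ≈ 12.083*I)
O(a) = 2*a/(a + I*√146) (O(a) = (a + a)/(a + I*√146) = (2*a)/(a + I*√146) = 2*a/(a + I*√146))
31121/O(-95) = 31121/((2*(-95)/(-95 + I*√146))) = 31121/((-190/(-95 + I*√146))) = 31121*(½ - I*√146/190) = 31121/2 - 31121*I*√146/190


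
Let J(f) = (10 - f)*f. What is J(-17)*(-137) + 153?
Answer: 63036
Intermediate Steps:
J(f) = f*(10 - f)
J(-17)*(-137) + 153 = -17*(10 - 1*(-17))*(-137) + 153 = -17*(10 + 17)*(-137) + 153 = -17*27*(-137) + 153 = -459*(-137) + 153 = 62883 + 153 = 63036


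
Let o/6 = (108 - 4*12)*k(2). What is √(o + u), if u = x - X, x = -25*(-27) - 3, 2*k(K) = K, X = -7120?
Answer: 2*√2038 ≈ 90.288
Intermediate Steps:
k(K) = K/2
x = 672 (x = 675 - 3 = 672)
o = 360 (o = 6*((108 - 4*12)*((½)*2)) = 6*((108 - 48)*1) = 6*(60*1) = 6*60 = 360)
u = 7792 (u = 672 - 1*(-7120) = 672 + 7120 = 7792)
√(o + u) = √(360 + 7792) = √8152 = 2*√2038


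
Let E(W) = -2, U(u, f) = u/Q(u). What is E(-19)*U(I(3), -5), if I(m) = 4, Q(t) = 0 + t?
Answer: -2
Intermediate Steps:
Q(t) = t
U(u, f) = 1 (U(u, f) = u/u = 1)
E(-19)*U(I(3), -5) = -2*1 = -2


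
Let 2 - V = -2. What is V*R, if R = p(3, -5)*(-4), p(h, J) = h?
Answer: -48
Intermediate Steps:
R = -12 (R = 3*(-4) = -12)
V = 4 (V = 2 - 1*(-2) = 2 + 2 = 4)
V*R = 4*(-12) = -48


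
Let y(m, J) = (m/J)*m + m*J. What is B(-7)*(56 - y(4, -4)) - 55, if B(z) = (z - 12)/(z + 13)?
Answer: -887/3 ≈ -295.67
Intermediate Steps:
y(m, J) = J*m + m**2/J (y(m, J) = m**2/J + J*m = J*m + m**2/J)
B(z) = (-12 + z)/(13 + z)
B(-7)*(56 - y(4, -4)) - 55 = ((-12 - 7)/(13 - 7))*(56 - 4*(4 + (-4)**2)/(-4)) - 55 = (-19/6)*(56 - 4*(-1)*(4 + 16)/4) - 55 = ((1/6)*(-19))*(56 - 4*(-1)*20/4) - 55 = -19*(56 - 1*(-20))/6 - 55 = -19*(56 + 20)/6 - 55 = -19/6*76 - 55 = -722/3 - 55 = -887/3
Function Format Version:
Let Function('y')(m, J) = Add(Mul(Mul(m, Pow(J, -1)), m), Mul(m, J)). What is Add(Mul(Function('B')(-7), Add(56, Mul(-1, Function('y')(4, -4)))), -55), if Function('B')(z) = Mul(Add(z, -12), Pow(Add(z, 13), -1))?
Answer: Rational(-887, 3) ≈ -295.67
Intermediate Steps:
Function('y')(m, J) = Add(Mul(J, m), Mul(Pow(J, -1), Pow(m, 2))) (Function('y')(m, J) = Add(Mul(Pow(J, -1), Pow(m, 2)), Mul(J, m)) = Add(Mul(J, m), Mul(Pow(J, -1), Pow(m, 2))))
Function('B')(z) = Mul(Pow(Add(13, z), -1), Add(-12, z)) (Function('B')(z) = Mul(Add(-12, z), Pow(Add(13, z), -1)) = Mul(Pow(Add(13, z), -1), Add(-12, z)))
Add(Mul(Function('B')(-7), Add(56, Mul(-1, Function('y')(4, -4)))), -55) = Add(Mul(Mul(Pow(Add(13, -7), -1), Add(-12, -7)), Add(56, Mul(-1, Mul(4, Pow(-4, -1), Add(4, Pow(-4, 2)))))), -55) = Add(Mul(Mul(Pow(6, -1), -19), Add(56, Mul(-1, Mul(4, Rational(-1, 4), Add(4, 16))))), -55) = Add(Mul(Mul(Rational(1, 6), -19), Add(56, Mul(-1, Mul(4, Rational(-1, 4), 20)))), -55) = Add(Mul(Rational(-19, 6), Add(56, Mul(-1, -20))), -55) = Add(Mul(Rational(-19, 6), Add(56, 20)), -55) = Add(Mul(Rational(-19, 6), 76), -55) = Add(Rational(-722, 3), -55) = Rational(-887, 3)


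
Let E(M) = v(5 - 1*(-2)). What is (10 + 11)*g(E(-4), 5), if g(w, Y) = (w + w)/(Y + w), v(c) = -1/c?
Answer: -21/17 ≈ -1.2353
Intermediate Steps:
E(M) = -⅐ (E(M) = -1/(5 - 1*(-2)) = -1/(5 + 2) = -1/7 = -1*⅐ = -⅐)
g(w, Y) = 2*w/(Y + w) (g(w, Y) = (2*w)/(Y + w) = 2*w/(Y + w))
(10 + 11)*g(E(-4), 5) = (10 + 11)*(2*(-⅐)/(5 - ⅐)) = 21*(2*(-⅐)/(34/7)) = 21*(2*(-⅐)*(7/34)) = 21*(-1/17) = -21/17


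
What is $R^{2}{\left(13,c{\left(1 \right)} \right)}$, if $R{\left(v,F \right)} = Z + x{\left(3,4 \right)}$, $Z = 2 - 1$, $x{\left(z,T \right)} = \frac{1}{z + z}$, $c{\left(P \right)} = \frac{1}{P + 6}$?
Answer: $\frac{49}{36} \approx 1.3611$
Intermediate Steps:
$c{\left(P \right)} = \frac{1}{6 + P}$
$x{\left(z,T \right)} = \frac{1}{2 z}$
$Z = 1$
$R{\left(v,F \right)} = \frac{7}{6}$ ($R{\left(v,F \right)} = 1 + \frac{1}{2 \cdot 3} = 1 + \frac{1}{2} \cdot \frac{1}{3} = 1 + \frac{1}{6} = \frac{7}{6}$)
$R^{2}{\left(13,c{\left(1 \right)} \right)} = \left(\frac{7}{6}\right)^{2} = \frac{49}{36}$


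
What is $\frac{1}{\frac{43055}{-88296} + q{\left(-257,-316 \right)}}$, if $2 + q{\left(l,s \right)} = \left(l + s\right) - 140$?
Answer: $- \frac{88296}{63174695} \approx -0.0013976$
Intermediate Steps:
$q{\left(l,s \right)} = -142 + l + s$ ($q{\left(l,s \right)} = -2 - \left(140 - l - s\right) = -2 + \left(-140 + l + s\right) = -142 + l + s$)
$\frac{1}{\frac{43055}{-88296} + q{\left(-257,-316 \right)}} = \frac{1}{\frac{43055}{-88296} - 715} = \frac{1}{43055 \left(- \frac{1}{88296}\right) - 715} = \frac{1}{- \frac{43055}{88296} - 715} = \frac{1}{- \frac{63174695}{88296}} = - \frac{88296}{63174695}$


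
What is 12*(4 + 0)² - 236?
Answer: -44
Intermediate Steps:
12*(4 + 0)² - 236 = 12*4² - 236 = 12*16 - 236 = 192 - 236 = -44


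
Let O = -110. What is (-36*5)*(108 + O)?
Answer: 360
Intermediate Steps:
(-36*5)*(108 + O) = (-36*5)*(108 - 110) = -180*(-2) = 360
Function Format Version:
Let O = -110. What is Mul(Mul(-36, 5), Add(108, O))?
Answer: 360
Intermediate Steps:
Mul(Mul(-36, 5), Add(108, O)) = Mul(Mul(-36, 5), Add(108, -110)) = Mul(-180, -2) = 360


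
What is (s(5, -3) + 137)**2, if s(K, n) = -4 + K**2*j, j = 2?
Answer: 33489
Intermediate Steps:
s(K, n) = -4 + 2*K**2 (s(K, n) = -4 + K**2*2 = -4 + 2*K**2)
(s(5, -3) + 137)**2 = ((-4 + 2*5**2) + 137)**2 = ((-4 + 2*25) + 137)**2 = ((-4 + 50) + 137)**2 = (46 + 137)**2 = 183**2 = 33489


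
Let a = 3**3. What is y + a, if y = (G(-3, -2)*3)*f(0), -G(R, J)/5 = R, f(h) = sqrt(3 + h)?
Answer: 27 + 45*sqrt(3) ≈ 104.94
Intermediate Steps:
G(R, J) = -5*R
a = 27
y = 45*sqrt(3) (y = (-5*(-3)*3)*sqrt(3 + 0) = (15*3)*sqrt(3) = 45*sqrt(3) ≈ 77.942)
y + a = 45*sqrt(3) + 27 = 27 + 45*sqrt(3)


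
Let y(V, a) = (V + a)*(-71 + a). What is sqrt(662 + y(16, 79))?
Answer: 3*sqrt(158) ≈ 37.709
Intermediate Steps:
y(V, a) = (-71 + a)*(V + a)
sqrt(662 + y(16, 79)) = sqrt(662 + (79**2 - 71*16 - 71*79 + 16*79)) = sqrt(662 + (6241 - 1136 - 5609 + 1264)) = sqrt(662 + 760) = sqrt(1422) = 3*sqrt(158)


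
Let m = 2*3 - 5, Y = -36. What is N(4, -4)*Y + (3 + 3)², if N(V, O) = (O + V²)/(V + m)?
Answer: -252/5 ≈ -50.400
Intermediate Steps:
m = 1 (m = 6 - 5 = 1)
N(V, O) = (O + V²)/(1 + V) (N(V, O) = (O + V²)/(V + 1) = (O + V²)/(1 + V))
N(4, -4)*Y + (3 + 3)² = ((-4 + 4²)/(1 + 4))*(-36) + (3 + 3)² = ((-4 + 16)/5)*(-36) + 6² = ((⅕)*12)*(-36) + 36 = (12/5)*(-36) + 36 = -432/5 + 36 = -252/5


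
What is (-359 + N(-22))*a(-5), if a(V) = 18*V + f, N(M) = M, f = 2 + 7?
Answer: 30861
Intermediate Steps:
f = 9
a(V) = 9 + 18*V (a(V) = 18*V + 9 = 9 + 18*V)
(-359 + N(-22))*a(-5) = (-359 - 22)*(9 + 18*(-5)) = -381*(9 - 90) = -381*(-81) = 30861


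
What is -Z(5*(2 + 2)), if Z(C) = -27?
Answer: 27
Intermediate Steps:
-Z(5*(2 + 2)) = -1*(-27) = 27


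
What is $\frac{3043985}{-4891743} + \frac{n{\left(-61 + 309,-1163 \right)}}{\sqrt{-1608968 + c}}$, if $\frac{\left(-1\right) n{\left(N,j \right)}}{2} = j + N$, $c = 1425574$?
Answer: $- \frac{3043985}{4891743} - \frac{915 i \sqrt{183394}}{91697} \approx -0.62227 - 4.2733 i$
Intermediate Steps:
$n{\left(N,j \right)} = - 2 N - 2 j$ ($n{\left(N,j \right)} = - 2 \left(j + N\right) = - 2 \left(N + j\right) = - 2 N - 2 j$)
$\frac{3043985}{-4891743} + \frac{n{\left(-61 + 309,-1163 \right)}}{\sqrt{-1608968 + c}} = \frac{3043985}{-4891743} + \frac{- 2 \left(-61 + 309\right) - -2326}{\sqrt{-1608968 + 1425574}} = 3043985 \left(- \frac{1}{4891743}\right) + \frac{\left(-2\right) 248 + 2326}{\sqrt{-183394}} = - \frac{3043985}{4891743} + \frac{-496 + 2326}{i \sqrt{183394}} = - \frac{3043985}{4891743} + 1830 \left(- \frac{i \sqrt{183394}}{183394}\right) = - \frac{3043985}{4891743} - \frac{915 i \sqrt{183394}}{91697}$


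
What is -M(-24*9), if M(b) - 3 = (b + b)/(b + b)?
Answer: -4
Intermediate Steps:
M(b) = 4 (M(b) = 3 + (b + b)/(b + b) = 3 + (2*b)/((2*b)) = 3 + (2*b)*(1/(2*b)) = 3 + 1 = 4)
-M(-24*9) = -1*4 = -4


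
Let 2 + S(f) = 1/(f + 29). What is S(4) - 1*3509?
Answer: -115862/33 ≈ -3511.0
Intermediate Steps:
S(f) = -2 + 1/(29 + f) (S(f) = -2 + 1/(f + 29) = -2 + 1/(29 + f))
S(4) - 1*3509 = (-57 - 2*4)/(29 + 4) - 1*3509 = (-57 - 8)/33 - 3509 = (1/33)*(-65) - 3509 = -65/33 - 3509 = -115862/33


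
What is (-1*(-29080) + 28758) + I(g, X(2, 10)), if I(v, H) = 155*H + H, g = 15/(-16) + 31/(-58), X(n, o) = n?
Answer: 58150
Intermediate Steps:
g = -683/464 (g = 15*(-1/16) + 31*(-1/58) = -15/16 - 31/58 = -683/464 ≈ -1.4720)
I(v, H) = 156*H
(-1*(-29080) + 28758) + I(g, X(2, 10)) = (-1*(-29080) + 28758) + 156*2 = (29080 + 28758) + 312 = 57838 + 312 = 58150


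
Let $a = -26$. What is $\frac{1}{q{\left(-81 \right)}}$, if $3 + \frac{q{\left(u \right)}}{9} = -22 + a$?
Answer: $- \frac{1}{459} \approx -0.0021787$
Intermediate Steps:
$q{\left(u \right)} = -459$ ($q{\left(u \right)} = -27 + 9 \left(-22 - 26\right) = -27 + 9 \left(-48\right) = -27 - 432 = -459$)
$\frac{1}{q{\left(-81 \right)}} = \frac{1}{-459} = - \frac{1}{459}$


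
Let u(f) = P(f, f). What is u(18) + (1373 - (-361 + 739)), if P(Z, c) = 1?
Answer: 996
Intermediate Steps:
u(f) = 1
u(18) + (1373 - (-361 + 739)) = 1 + (1373 - (-361 + 739)) = 1 + (1373 - 1*378) = 1 + (1373 - 378) = 1 + 995 = 996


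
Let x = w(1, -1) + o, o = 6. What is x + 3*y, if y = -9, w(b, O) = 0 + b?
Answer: -20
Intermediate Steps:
w(b, O) = b
x = 7 (x = 1 + 6 = 7)
x + 3*y = 7 + 3*(-9) = 7 - 27 = -20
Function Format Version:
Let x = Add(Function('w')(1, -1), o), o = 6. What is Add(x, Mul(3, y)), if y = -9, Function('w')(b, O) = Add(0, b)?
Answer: -20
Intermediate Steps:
Function('w')(b, O) = b
x = 7 (x = Add(1, 6) = 7)
Add(x, Mul(3, y)) = Add(7, Mul(3, -9)) = Add(7, -27) = -20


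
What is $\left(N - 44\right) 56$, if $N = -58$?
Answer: $-5712$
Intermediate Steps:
$\left(N - 44\right) 56 = \left(-58 - 44\right) 56 = \left(-102\right) 56 = -5712$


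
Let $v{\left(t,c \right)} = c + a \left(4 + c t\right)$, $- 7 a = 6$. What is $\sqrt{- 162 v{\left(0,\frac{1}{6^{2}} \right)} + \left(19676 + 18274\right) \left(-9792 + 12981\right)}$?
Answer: $\frac{9 \sqrt{292846022}}{14} \approx 11001.0$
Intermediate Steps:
$a = - \frac{6}{7}$ ($a = \left(- \frac{1}{7}\right) 6 = - \frac{6}{7} \approx -0.85714$)
$v{\left(t,c \right)} = - \frac{24}{7} + c - \frac{6 c t}{7}$ ($v{\left(t,c \right)} = c - \frac{6 \left(4 + c t\right)}{7} = c - \left(\frac{24}{7} + \frac{6 c t}{7}\right) = - \frac{24}{7} + c - \frac{6 c t}{7}$)
$\sqrt{- 162 v{\left(0,\frac{1}{6^{2}} \right)} + \left(19676 + 18274\right) \left(-9792 + 12981\right)} = \sqrt{- 162 \left(- \frac{24}{7} + \frac{1}{6^{2}} - \frac{6}{7} \frac{1}{6^{2}} \cdot 0\right) + \left(19676 + 18274\right) \left(-9792 + 12981\right)} = \sqrt{- 162 \left(- \frac{24}{7} + \frac{1}{36} - \frac{6}{7} \cdot \frac{1}{36} \cdot 0\right) + 37950 \cdot 3189} = \sqrt{- 162 \left(- \frac{24}{7} + \frac{1}{36} - \frac{1}{42} \cdot 0\right) + 121022550} = \sqrt{- 162 \left(- \frac{24}{7} + \frac{1}{36} + 0\right) + 121022550} = \sqrt{\left(-162\right) \left(- \frac{857}{252}\right) + 121022550} = \sqrt{\frac{7713}{14} + 121022550} = \sqrt{\frac{1694323413}{14}} = \frac{9 \sqrt{292846022}}{14}$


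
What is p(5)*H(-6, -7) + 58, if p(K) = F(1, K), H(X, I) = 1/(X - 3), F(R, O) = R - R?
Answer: 58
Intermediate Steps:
F(R, O) = 0
H(X, I) = 1/(-3 + X)
p(K) = 0
p(5)*H(-6, -7) + 58 = 0/(-3 - 6) + 58 = 0/(-9) + 58 = 0*(-⅑) + 58 = 0 + 58 = 58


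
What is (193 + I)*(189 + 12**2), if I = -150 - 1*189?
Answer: -48618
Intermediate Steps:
I = -339 (I = -150 - 189 = -339)
(193 + I)*(189 + 12**2) = (193 - 339)*(189 + 12**2) = -146*(189 + 144) = -146*333 = -48618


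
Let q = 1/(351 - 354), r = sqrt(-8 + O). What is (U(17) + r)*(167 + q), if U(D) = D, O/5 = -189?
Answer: 8500/3 + 500*I*sqrt(953)/3 ≈ 2833.3 + 5145.1*I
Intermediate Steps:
O = -945 (O = 5*(-189) = -945)
r = I*sqrt(953) (r = sqrt(-8 - 945) = sqrt(-953) = I*sqrt(953) ≈ 30.871*I)
q = -1/3 (q = 1/(-3) = -1/3 ≈ -0.33333)
(U(17) + r)*(167 + q) = (17 + I*sqrt(953))*(167 - 1/3) = (17 + I*sqrt(953))*(500/3) = 8500/3 + 500*I*sqrt(953)/3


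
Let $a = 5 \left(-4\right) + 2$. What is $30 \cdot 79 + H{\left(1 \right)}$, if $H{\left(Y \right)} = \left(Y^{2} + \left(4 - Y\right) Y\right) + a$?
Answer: $2356$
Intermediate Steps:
$a = -18$ ($a = -20 + 2 = -18$)
$H{\left(Y \right)} = -18 + Y^{2} + Y \left(4 - Y\right)$ ($H{\left(Y \right)} = \left(Y^{2} + \left(4 - Y\right) Y\right) - 18 = \left(Y^{2} + Y \left(4 - Y\right)\right) - 18 = -18 + Y^{2} + Y \left(4 - Y\right)$)
$30 \cdot 79 + H{\left(1 \right)} = 30 \cdot 79 + \left(-18 + 4 \cdot 1\right) = 2370 + \left(-18 + 4\right) = 2370 - 14 = 2356$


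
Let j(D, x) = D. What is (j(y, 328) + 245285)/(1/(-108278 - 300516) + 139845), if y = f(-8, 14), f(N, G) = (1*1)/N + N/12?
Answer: 1203248551937/686013563148 ≈ 1.7540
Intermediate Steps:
f(N, G) = 1/N + N/12 (f(N, G) = 1/N + N*(1/12) = 1/N + N/12)
y = -19/24 (y = 1/(-8) + (1/12)*(-8) = -1/8 - 2/3 = -19/24 ≈ -0.79167)
(j(y, 328) + 245285)/(1/(-108278 - 300516) + 139845) = (-19/24 + 245285)/(1/(-108278 - 300516) + 139845) = 5886821/(24*(1/(-408794) + 139845)) = 5886821/(24*(-1/408794 + 139845)) = 5886821/(24*(57167796929/408794)) = (5886821/24)*(408794/57167796929) = 1203248551937/686013563148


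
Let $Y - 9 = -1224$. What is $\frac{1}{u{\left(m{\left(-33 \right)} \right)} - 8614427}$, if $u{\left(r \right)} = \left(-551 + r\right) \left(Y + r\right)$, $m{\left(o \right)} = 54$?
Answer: $- \frac{1}{8037410} \approx -1.2442 \cdot 10^{-7}$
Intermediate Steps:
$Y = -1215$ ($Y = 9 - 1224 = -1215$)
$u{\left(r \right)} = \left(-1215 + r\right) \left(-551 + r\right)$ ($u{\left(r \right)} = \left(-551 + r\right) \left(-1215 + r\right) = \left(-1215 + r\right) \left(-551 + r\right)$)
$\frac{1}{u{\left(m{\left(-33 \right)} \right)} - 8614427} = \frac{1}{\left(669465 + 54^{2} - 95364\right) - 8614427} = \frac{1}{\left(669465 + 2916 - 95364\right) - 8614427} = \frac{1}{577017 - 8614427} = \frac{1}{-8037410} = - \frac{1}{8037410}$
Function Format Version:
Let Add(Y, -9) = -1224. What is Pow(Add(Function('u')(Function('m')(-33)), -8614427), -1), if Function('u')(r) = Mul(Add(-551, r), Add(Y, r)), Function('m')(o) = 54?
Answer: Rational(-1, 8037410) ≈ -1.2442e-7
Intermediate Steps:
Y = -1215 (Y = Add(9, -1224) = -1215)
Function('u')(r) = Mul(Add(-1215, r), Add(-551, r)) (Function('u')(r) = Mul(Add(-551, r), Add(-1215, r)) = Mul(Add(-1215, r), Add(-551, r)))
Pow(Add(Function('u')(Function('m')(-33)), -8614427), -1) = Pow(Add(Add(669465, Pow(54, 2), Mul(-1766, 54)), -8614427), -1) = Pow(Add(Add(669465, 2916, -95364), -8614427), -1) = Pow(Add(577017, -8614427), -1) = Pow(-8037410, -1) = Rational(-1, 8037410)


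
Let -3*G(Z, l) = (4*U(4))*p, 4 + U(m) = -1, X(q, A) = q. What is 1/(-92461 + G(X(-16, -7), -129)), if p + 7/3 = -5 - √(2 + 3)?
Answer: -7493301/693204424921 + 540*√5/693204424921 ≈ -1.0808e-5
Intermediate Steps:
U(m) = -5 (U(m) = -4 - 1 = -5)
p = -22/3 - √5 (p = -7/3 + (-5 - √(2 + 3)) = -7/3 + (-5 - √5) = -22/3 - √5 ≈ -9.5694)
G(Z, l) = -440/9 - 20*√5/3 (G(Z, l) = -4*(-5)*(-22/3 - √5)/3 = -(-20)*(-22/3 - √5)/3 = -(440/3 + 20*√5)/3 = -440/9 - 20*√5/3)
1/(-92461 + G(X(-16, -7), -129)) = 1/(-92461 + (-440/9 - 20*√5/3)) = 1/(-832589/9 - 20*√5/3)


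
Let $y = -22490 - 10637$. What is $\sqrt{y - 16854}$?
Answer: $i \sqrt{49981} \approx 223.56 i$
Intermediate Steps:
$y = -33127$
$\sqrt{y - 16854} = \sqrt{-33127 - 16854} = \sqrt{-49981} = i \sqrt{49981}$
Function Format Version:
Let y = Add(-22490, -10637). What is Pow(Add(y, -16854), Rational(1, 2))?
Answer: Mul(I, Pow(49981, Rational(1, 2))) ≈ Mul(223.56, I)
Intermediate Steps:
y = -33127
Pow(Add(y, -16854), Rational(1, 2)) = Pow(Add(-33127, -16854), Rational(1, 2)) = Pow(-49981, Rational(1, 2)) = Mul(I, Pow(49981, Rational(1, 2)))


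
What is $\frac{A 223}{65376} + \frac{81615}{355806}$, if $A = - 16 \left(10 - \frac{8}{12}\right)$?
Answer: $- \frac{22615111}{80767962} \approx -0.28$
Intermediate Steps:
$A = - \frac{448}{3}$ ($A = - 16 \left(10 - \frac{2}{3}\right) = \left(-16\right) \frac{28}{3} = - \frac{448}{3} \approx -149.33$)
$\frac{A 223}{65376} + \frac{81615}{355806} = \frac{\left(- \frac{448}{3}\right) 223}{65376} + \frac{81615}{355806} = \left(- \frac{99904}{3}\right) \frac{1}{65376} + 81615 \cdot \frac{1}{355806} = - \frac{3122}{6129} + \frac{27205}{118602} = - \frac{22615111}{80767962}$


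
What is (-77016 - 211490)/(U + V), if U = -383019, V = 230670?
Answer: 288506/152349 ≈ 1.8937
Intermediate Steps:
(-77016 - 211490)/(U + V) = (-77016 - 211490)/(-383019 + 230670) = -288506/(-152349) = -288506*(-1/152349) = 288506/152349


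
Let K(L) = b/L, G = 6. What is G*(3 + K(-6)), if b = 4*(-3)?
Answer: 30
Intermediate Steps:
b = -12
K(L) = -12/L
G*(3 + K(-6)) = 6*(3 - 12/(-6)) = 6*(3 - 12*(-⅙)) = 6*(3 + 2) = 6*5 = 30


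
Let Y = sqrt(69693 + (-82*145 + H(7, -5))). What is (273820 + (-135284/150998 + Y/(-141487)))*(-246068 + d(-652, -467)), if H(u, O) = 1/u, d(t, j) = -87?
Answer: -5088779185971390/75499 + 105495*sqrt(314706)/141487 ≈ -6.7402e+10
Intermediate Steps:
Y = 3*sqrt(314706)/7 (Y = sqrt(69693 + (-82*145 + 1/7)) = sqrt(69693 + (-11890 + 1/7)) = sqrt(69693 - 83229/7) = sqrt(404622/7) = 3*sqrt(314706)/7 ≈ 240.42)
(273820 + (-135284/150998 + Y/(-141487)))*(-246068 + d(-652, -467)) = (273820 + (-135284/150998 + (3*sqrt(314706)/7)/(-141487)))*(-246068 - 87) = (273820 + (-135284*1/150998 + (3*sqrt(314706)/7)*(-1/141487)))*(-246155) = (273820 + (-67642/75499 - 3*sqrt(314706)/990409))*(-246155) = (20673068538/75499 - 3*sqrt(314706)/990409)*(-246155) = -5088779185971390/75499 + 105495*sqrt(314706)/141487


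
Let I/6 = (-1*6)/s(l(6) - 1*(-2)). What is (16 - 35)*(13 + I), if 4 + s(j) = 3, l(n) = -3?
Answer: -931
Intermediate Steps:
s(j) = -1 (s(j) = -4 + 3 = -1)
I = 36 (I = 6*(-1*6/(-1)) = 6*(-6*(-1)) = 6*6 = 36)
(16 - 35)*(13 + I) = (16 - 35)*(13 + 36) = -19*49 = -931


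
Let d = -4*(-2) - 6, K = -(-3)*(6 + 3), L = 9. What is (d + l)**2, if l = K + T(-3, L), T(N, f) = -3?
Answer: 676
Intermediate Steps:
K = 27 (K = -(-3)*9 = -1*(-27) = 27)
l = 24 (l = 27 - 3 = 24)
d = 2 (d = 8 - 6 = 2)
(d + l)**2 = (2 + 24)**2 = 26**2 = 676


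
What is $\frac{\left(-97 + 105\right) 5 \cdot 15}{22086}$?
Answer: $\frac{100}{3681} \approx 0.027167$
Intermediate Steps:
$\frac{\left(-97 + 105\right) 5 \cdot 15}{22086} = 8 \cdot 75 \cdot \frac{1}{22086} = 600 \cdot \frac{1}{22086} = \frac{100}{3681}$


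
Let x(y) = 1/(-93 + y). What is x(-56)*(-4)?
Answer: 4/149 ≈ 0.026846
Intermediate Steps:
x(-56)*(-4) = -4/(-93 - 56) = -4/(-149) = -1/149*(-4) = 4/149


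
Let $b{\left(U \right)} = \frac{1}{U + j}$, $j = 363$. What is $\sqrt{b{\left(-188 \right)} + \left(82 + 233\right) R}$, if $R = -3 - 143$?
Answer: $\frac{i \sqrt{56337743}}{35} \approx 214.45 i$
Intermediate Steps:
$R = -146$ ($R = -3 - 143 = -146$)
$b{\left(U \right)} = \frac{1}{363 + U}$ ($b{\left(U \right)} = \frac{1}{U + 363} = \frac{1}{363 + U}$)
$\sqrt{b{\left(-188 \right)} + \left(82 + 233\right) R} = \sqrt{\frac{1}{363 - 188} + \left(82 + 233\right) \left(-146\right)} = \sqrt{\frac{1}{175} + 315 \left(-146\right)} = \sqrt{\frac{1}{175} - 45990} = \sqrt{- \frac{8048249}{175}} = \frac{i \sqrt{56337743}}{35}$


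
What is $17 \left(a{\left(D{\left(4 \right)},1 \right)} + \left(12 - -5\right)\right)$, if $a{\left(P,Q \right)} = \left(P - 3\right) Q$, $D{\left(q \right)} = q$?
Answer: $306$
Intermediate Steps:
$a{\left(P,Q \right)} = Q \left(-3 + P\right)$ ($a{\left(P,Q \right)} = \left(-3 + P\right) Q = Q \left(-3 + P\right)$)
$17 \left(a{\left(D{\left(4 \right)},1 \right)} + \left(12 - -5\right)\right) = 17 \left(1 \left(-3 + 4\right) + \left(12 - -5\right)\right) = 17 \left(1 \cdot 1 + \left(12 + 5\right)\right) = 17 \left(1 + 17\right) = 17 \cdot 18 = 306$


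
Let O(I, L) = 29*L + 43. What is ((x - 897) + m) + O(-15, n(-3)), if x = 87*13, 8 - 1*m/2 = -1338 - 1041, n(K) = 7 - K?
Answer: 5341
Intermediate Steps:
O(I, L) = 43 + 29*L
m = 4774 (m = 16 - 2*(-1338 - 1041) = 16 - 2*(-2379) = 16 + 4758 = 4774)
x = 1131
((x - 897) + m) + O(-15, n(-3)) = ((1131 - 897) + 4774) + (43 + 29*(7 - 1*(-3))) = (234 + 4774) + (43 + 29*(7 + 3)) = 5008 + (43 + 29*10) = 5008 + (43 + 290) = 5008 + 333 = 5341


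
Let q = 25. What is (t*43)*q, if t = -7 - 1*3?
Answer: -10750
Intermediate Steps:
t = -10 (t = -7 - 3 = -10)
(t*43)*q = -10*43*25 = -430*25 = -10750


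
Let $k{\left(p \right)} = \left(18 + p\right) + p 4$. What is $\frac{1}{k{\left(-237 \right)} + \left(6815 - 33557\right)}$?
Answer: $- \frac{1}{27909} \approx -3.5831 \cdot 10^{-5}$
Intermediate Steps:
$k{\left(p \right)} = 18 + 5 p$ ($k{\left(p \right)} = \left(18 + p\right) + 4 p = 18 + 5 p$)
$\frac{1}{k{\left(-237 \right)} + \left(6815 - 33557\right)} = \frac{1}{\left(18 + 5 \left(-237\right)\right) + \left(6815 - 33557\right)} = \frac{1}{\left(18 - 1185\right) + \left(6815 - 33557\right)} = \frac{1}{-1167 - 26742} = \frac{1}{-27909} = - \frac{1}{27909}$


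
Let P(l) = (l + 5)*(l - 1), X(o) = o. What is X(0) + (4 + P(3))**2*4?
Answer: 1600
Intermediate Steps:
P(l) = (-1 + l)*(5 + l) (P(l) = (5 + l)*(-1 + l) = (-1 + l)*(5 + l))
X(0) + (4 + P(3))**2*4 = 0 + (4 + (-5 + 3**2 + 4*3))**2*4 = 0 + (4 + (-5 + 9 + 12))**2*4 = 0 + (4 + 16)**2*4 = 0 + 20**2*4 = 0 + 400*4 = 0 + 1600 = 1600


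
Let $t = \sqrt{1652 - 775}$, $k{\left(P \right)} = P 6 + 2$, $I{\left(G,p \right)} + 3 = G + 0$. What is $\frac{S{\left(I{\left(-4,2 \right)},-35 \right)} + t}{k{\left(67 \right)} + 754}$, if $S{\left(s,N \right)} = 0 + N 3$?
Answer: $- \frac{35}{386} + \frac{\sqrt{877}}{1158} \approx -0.0651$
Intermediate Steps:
$I{\left(G,p \right)} = -3 + G$ ($I{\left(G,p \right)} = -3 + \left(G + 0\right) = -3 + G$)
$S{\left(s,N \right)} = 3 N$ ($S{\left(s,N \right)} = 0 + 3 N = 3 N$)
$k{\left(P \right)} = 2 + 6 P$ ($k{\left(P \right)} = 6 P + 2 = 2 + 6 P$)
$t = \sqrt{877} \approx 29.614$
$\frac{S{\left(I{\left(-4,2 \right)},-35 \right)} + t}{k{\left(67 \right)} + 754} = \frac{3 \left(-35\right) + \sqrt{877}}{\left(2 + 6 \cdot 67\right) + 754} = \frac{-105 + \sqrt{877}}{\left(2 + 402\right) + 754} = \frac{-105 + \sqrt{877}}{404 + 754} = \frac{-105 + \sqrt{877}}{1158} = \left(-105 + \sqrt{877}\right) \frac{1}{1158} = - \frac{35}{386} + \frac{\sqrt{877}}{1158}$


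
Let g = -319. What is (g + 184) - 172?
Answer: -307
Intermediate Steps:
(g + 184) - 172 = (-319 + 184) - 172 = -135 - 172 = -307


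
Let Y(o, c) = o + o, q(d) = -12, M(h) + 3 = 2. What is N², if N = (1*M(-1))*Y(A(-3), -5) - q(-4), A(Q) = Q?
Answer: 324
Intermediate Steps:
M(h) = -1 (M(h) = -3 + 2 = -1)
Y(o, c) = 2*o
N = 18 (N = (1*(-1))*(2*(-3)) - 1*(-12) = -1*(-6) + 12 = 6 + 12 = 18)
N² = 18² = 324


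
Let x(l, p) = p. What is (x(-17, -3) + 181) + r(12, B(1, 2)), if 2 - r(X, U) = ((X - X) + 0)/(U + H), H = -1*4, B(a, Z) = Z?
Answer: 180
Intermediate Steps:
H = -4
r(X, U) = 2 (r(X, U) = 2 - ((X - X) + 0)/(U - 4) = 2 - (0 + 0)/(-4 + U) = 2 - 0/(-4 + U) = 2 - 1*0 = 2 + 0 = 2)
(x(-17, -3) + 181) + r(12, B(1, 2)) = (-3 + 181) + 2 = 178 + 2 = 180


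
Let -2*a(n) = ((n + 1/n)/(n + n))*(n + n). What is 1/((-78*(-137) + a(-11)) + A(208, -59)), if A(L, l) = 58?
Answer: 11/118245 ≈ 9.3027e-5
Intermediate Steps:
a(n) = -n/2 - 1/(2*n) (a(n) = -(n + 1/n)/(n + n)*(n + n)/2 = -(n + 1/n)/((2*n))*2*n/2 = -(n + 1/n)*(1/(2*n))*2*n/2 = -(n + 1/n)/(2*n)*2*n/2 = -(n + 1/n)/2 = -n/2 - 1/(2*n))
1/((-78*(-137) + a(-11)) + A(208, -59)) = 1/((-78*(-137) + (½)*(-1 - 1*(-11)²)/(-11)) + 58) = 1/((10686 + (½)*(-1/11)*(-1 - 1*121)) + 58) = 1/((10686 + (½)*(-1/11)*(-1 - 121)) + 58) = 1/((10686 + (½)*(-1/11)*(-122)) + 58) = 1/((10686 + 61/11) + 58) = 1/(117607/11 + 58) = 1/(118245/11) = 11/118245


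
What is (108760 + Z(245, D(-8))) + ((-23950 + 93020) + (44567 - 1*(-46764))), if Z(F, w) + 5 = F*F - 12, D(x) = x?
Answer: 329169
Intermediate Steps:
Z(F, w) = -17 + F**2 (Z(F, w) = -5 + (F*F - 12) = -5 + (F**2 - 12) = -5 + (-12 + F**2) = -17 + F**2)
(108760 + Z(245, D(-8))) + ((-23950 + 93020) + (44567 - 1*(-46764))) = (108760 + (-17 + 245**2)) + ((-23950 + 93020) + (44567 - 1*(-46764))) = (108760 + (-17 + 60025)) + (69070 + (44567 + 46764)) = (108760 + 60008) + (69070 + 91331) = 168768 + 160401 = 329169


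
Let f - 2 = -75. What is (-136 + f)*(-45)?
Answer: 9405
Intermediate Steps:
f = -73 (f = 2 - 75 = -73)
(-136 + f)*(-45) = (-136 - 73)*(-45) = -209*(-45) = 9405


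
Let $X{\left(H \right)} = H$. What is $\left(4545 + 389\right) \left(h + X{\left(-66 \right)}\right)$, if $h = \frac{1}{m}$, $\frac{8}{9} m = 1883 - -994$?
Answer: $- \frac{8431860620}{25893} \approx -3.2564 \cdot 10^{5}$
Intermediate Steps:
$m = \frac{25893}{8}$ ($m = \frac{9 \left(1883 - -994\right)}{8} = \frac{9 \left(1883 + 994\right)}{8} = \frac{9}{8} \cdot 2877 = \frac{25893}{8} \approx 3236.6$)
$h = \frac{8}{25893}$ ($h = \frac{1}{\frac{25893}{8}} = \frac{8}{25893} \approx 0.00030896$)
$\left(4545 + 389\right) \left(h + X{\left(-66 \right)}\right) = \left(4545 + 389\right) \left(\frac{8}{25893} - 66\right) = 4934 \left(- \frac{1708930}{25893}\right) = - \frac{8431860620}{25893}$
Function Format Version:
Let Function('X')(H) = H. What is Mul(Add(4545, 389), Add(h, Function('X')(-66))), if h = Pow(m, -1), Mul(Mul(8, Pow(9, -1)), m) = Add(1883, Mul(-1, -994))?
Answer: Rational(-8431860620, 25893) ≈ -3.2564e+5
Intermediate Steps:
m = Rational(25893, 8) (m = Mul(Rational(9, 8), Add(1883, Mul(-1, -994))) = Mul(Rational(9, 8), Add(1883, 994)) = Mul(Rational(9, 8), 2877) = Rational(25893, 8) ≈ 3236.6)
h = Rational(8, 25893) (h = Pow(Rational(25893, 8), -1) = Rational(8, 25893) ≈ 0.00030896)
Mul(Add(4545, 389), Add(h, Function('X')(-66))) = Mul(Add(4545, 389), Add(Rational(8, 25893), -66)) = Mul(4934, Rational(-1708930, 25893)) = Rational(-8431860620, 25893)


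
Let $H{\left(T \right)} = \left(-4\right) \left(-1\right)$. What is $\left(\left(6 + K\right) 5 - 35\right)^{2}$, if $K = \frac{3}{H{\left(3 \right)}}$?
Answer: $\frac{25}{16} \approx 1.5625$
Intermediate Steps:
$H{\left(T \right)} = 4$
$K = \frac{3}{4} \approx 0.75$
$\left(\left(6 + K\right) 5 - 35\right)^{2} = \left(\left(6 + \frac{3}{4}\right) 5 - 35\right)^{2} = \left(\frac{27}{4} \cdot 5 - 35\right)^{2} = \left(\frac{135}{4} - 35\right)^{2} = \left(- \frac{5}{4}\right)^{2} = \frac{25}{16}$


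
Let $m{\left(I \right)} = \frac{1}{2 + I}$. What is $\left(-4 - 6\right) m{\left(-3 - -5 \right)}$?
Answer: $- \frac{5}{2} \approx -2.5$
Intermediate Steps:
$\left(-4 - 6\right) m{\left(-3 - -5 \right)} = \frac{-4 - 6}{2 - -2} = \frac{-4 - 6}{2 + \left(-3 + 5\right)} = - \frac{10}{2 + 2} = - \frac{10}{4} = \left(-10\right) \frac{1}{4} = - \frac{5}{2}$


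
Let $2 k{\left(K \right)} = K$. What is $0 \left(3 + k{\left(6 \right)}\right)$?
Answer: $0$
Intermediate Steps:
$k{\left(K \right)} = \frac{K}{2}$
$0 \left(3 + k{\left(6 \right)}\right) = 0 \left(3 + \frac{1}{2} \cdot 6\right) = 0 \left(3 + 3\right) = 0 \cdot 6 = 0$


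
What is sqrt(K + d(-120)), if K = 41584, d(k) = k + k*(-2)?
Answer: 2*sqrt(10426) ≈ 204.22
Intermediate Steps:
d(k) = -k (d(k) = k - 2*k = -k)
sqrt(K + d(-120)) = sqrt(41584 - 1*(-120)) = sqrt(41584 + 120) = sqrt(41704) = 2*sqrt(10426)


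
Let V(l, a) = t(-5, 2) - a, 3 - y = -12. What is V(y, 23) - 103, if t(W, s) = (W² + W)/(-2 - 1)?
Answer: -398/3 ≈ -132.67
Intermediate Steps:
y = 15 (y = 3 - 1*(-12) = 3 + 12 = 15)
t(W, s) = -W/3 - W²/3 (t(W, s) = (W + W²)/(-3) = (W + W²)*(-⅓) = -W/3 - W²/3)
V(l, a) = -20/3 - a (V(l, a) = -⅓*(-5)*(1 - 5) - a = -⅓*(-5)*(-4) - a = -20/3 - a)
V(y, 23) - 103 = (-20/3 - 1*23) - 103 = (-20/3 - 23) - 103 = -89/3 - 103 = -398/3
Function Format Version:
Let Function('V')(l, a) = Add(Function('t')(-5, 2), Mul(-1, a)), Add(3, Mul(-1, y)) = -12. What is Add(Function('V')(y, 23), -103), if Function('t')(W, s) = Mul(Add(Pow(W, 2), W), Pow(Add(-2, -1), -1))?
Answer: Rational(-398, 3) ≈ -132.67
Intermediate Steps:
y = 15 (y = Add(3, Mul(-1, -12)) = Add(3, 12) = 15)
Function('t')(W, s) = Add(Mul(Rational(-1, 3), W), Mul(Rational(-1, 3), Pow(W, 2))) (Function('t')(W, s) = Mul(Add(W, Pow(W, 2)), Pow(-3, -1)) = Mul(Add(W, Pow(W, 2)), Rational(-1, 3)) = Add(Mul(Rational(-1, 3), W), Mul(Rational(-1, 3), Pow(W, 2))))
Function('V')(l, a) = Add(Rational(-20, 3), Mul(-1, a)) (Function('V')(l, a) = Add(Mul(Rational(-1, 3), -5, Add(1, -5)), Mul(-1, a)) = Add(Mul(Rational(-1, 3), -5, -4), Mul(-1, a)) = Add(Rational(-20, 3), Mul(-1, a)))
Add(Function('V')(y, 23), -103) = Add(Add(Rational(-20, 3), Mul(-1, 23)), -103) = Add(Add(Rational(-20, 3), -23), -103) = Add(Rational(-89, 3), -103) = Rational(-398, 3)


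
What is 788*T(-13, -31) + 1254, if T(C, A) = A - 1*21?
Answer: -39722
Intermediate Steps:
T(C, A) = -21 + A (T(C, A) = A - 21 = -21 + A)
788*T(-13, -31) + 1254 = 788*(-21 - 31) + 1254 = 788*(-52) + 1254 = -40976 + 1254 = -39722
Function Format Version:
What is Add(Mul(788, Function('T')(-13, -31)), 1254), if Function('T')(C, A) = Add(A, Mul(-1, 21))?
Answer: -39722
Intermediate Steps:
Function('T')(C, A) = Add(-21, A) (Function('T')(C, A) = Add(A, -21) = Add(-21, A))
Add(Mul(788, Function('T')(-13, -31)), 1254) = Add(Mul(788, Add(-21, -31)), 1254) = Add(Mul(788, -52), 1254) = Add(-40976, 1254) = -39722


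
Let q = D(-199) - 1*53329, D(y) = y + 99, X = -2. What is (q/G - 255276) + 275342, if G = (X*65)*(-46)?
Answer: 5214837/260 ≈ 20057.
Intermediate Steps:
D(y) = 99 + y
G = 5980 (G = -2*65*(-46) = -130*(-46) = 5980)
q = -53429 (q = (99 - 199) - 1*53329 = -100 - 53329 = -53429)
(q/G - 255276) + 275342 = (-53429/5980 - 255276) + 275342 = (-53429*1/5980 - 255276) + 275342 = (-2323/260 - 255276) + 275342 = -66374083/260 + 275342 = 5214837/260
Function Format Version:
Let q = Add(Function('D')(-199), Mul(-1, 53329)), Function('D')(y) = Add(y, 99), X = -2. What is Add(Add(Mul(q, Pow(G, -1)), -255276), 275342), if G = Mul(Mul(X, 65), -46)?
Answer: Rational(5214837, 260) ≈ 20057.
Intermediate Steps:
Function('D')(y) = Add(99, y)
G = 5980 (G = Mul(Mul(-2, 65), -46) = Mul(-130, -46) = 5980)
q = -53429 (q = Add(Add(99, -199), Mul(-1, 53329)) = Add(-100, -53329) = -53429)
Add(Add(Mul(q, Pow(G, -1)), -255276), 275342) = Add(Add(Mul(-53429, Pow(5980, -1)), -255276), 275342) = Add(Add(Mul(-53429, Rational(1, 5980)), -255276), 275342) = Add(Add(Rational(-2323, 260), -255276), 275342) = Add(Rational(-66374083, 260), 275342) = Rational(5214837, 260)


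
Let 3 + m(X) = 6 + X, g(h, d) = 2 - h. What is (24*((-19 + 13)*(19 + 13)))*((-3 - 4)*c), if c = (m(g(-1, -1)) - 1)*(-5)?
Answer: -806400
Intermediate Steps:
m(X) = 3 + X (m(X) = -3 + (6 + X) = 3 + X)
c = -25 (c = ((3 + (2 - 1*(-1))) - 1)*(-5) = ((3 + (2 + 1)) - 1)*(-5) = ((3 + 3) - 1)*(-5) = (6 - 1)*(-5) = 5*(-5) = -25)
(24*((-19 + 13)*(19 + 13)))*((-3 - 4)*c) = (24*((-19 + 13)*(19 + 13)))*((-3 - 4)*(-25)) = (24*(-6*32))*(-7*(-25)) = (24*(-192))*175 = -4608*175 = -806400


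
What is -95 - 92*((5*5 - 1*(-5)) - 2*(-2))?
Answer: -3223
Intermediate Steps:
-95 - 92*((5*5 - 1*(-5)) - 2*(-2)) = -95 - 92*((25 + 5) + 4) = -95 - 92*(30 + 4) = -95 - 92*34 = -95 - 3128 = -3223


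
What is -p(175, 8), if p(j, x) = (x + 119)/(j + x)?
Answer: -127/183 ≈ -0.69399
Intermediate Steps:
p(j, x) = (119 + x)/(j + x)
-p(175, 8) = -(119 + 8)/(175 + 8) = -127/183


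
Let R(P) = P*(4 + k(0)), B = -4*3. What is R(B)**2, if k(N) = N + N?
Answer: 2304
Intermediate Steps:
k(N) = 2*N
B = -12
R(P) = 4*P (R(P) = P*(4 + 2*0) = P*(4 + 0) = P*4 = 4*P)
R(B)**2 = (4*(-12))**2 = (-48)**2 = 2304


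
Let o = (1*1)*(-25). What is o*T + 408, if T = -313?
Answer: 8233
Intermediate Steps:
o = -25 (o = 1*(-25) = -25)
o*T + 408 = -25*(-313) + 408 = 7825 + 408 = 8233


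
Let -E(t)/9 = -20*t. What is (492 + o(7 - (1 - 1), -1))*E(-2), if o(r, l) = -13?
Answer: -172440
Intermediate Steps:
E(t) = 180*t (E(t) = -(-180)*t = 180*t)
(492 + o(7 - (1 - 1), -1))*E(-2) = (492 - 13)*(180*(-2)) = 479*(-360) = -172440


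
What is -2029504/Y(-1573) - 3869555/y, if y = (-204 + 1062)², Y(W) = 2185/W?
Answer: 123690984586327/84658860 ≈ 1.4611e+6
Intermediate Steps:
y = 736164 (y = 858² = 736164)
-2029504/Y(-1573) - 3869555/y = -2029504/(2185/(-1573)) - 3869555/736164 = -2029504/(2185*(-1/1573)) - 3869555*1/736164 = -2029504/(-2185/1573) - 3869555/736164 = -2029504*(-1573/2185) - 3869555/736164 = 168021568/115 - 3869555/736164 = 123690984586327/84658860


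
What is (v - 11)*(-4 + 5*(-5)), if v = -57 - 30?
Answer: 2842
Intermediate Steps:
v = -87
(v - 11)*(-4 + 5*(-5)) = (-87 - 11)*(-4 + 5*(-5)) = -98*(-4 - 25) = -98*(-29) = 2842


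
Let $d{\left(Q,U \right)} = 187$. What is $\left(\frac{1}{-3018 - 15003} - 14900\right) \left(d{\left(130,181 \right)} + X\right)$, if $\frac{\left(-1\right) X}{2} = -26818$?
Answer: $- \frac{4817389956841}{6007} \approx -8.0196 \cdot 10^{8}$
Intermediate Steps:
$X = 53636$ ($X = \left(-2\right) \left(-26818\right) = 53636$)
$\left(\frac{1}{-3018 - 15003} - 14900\right) \left(d{\left(130,181 \right)} + X\right) = \left(\frac{1}{-3018 - 15003} - 14900\right) \left(187 + 53636\right) = \left(\frac{1}{-18021} - 14900\right) 53823 = \left(- \frac{1}{18021} - 14900\right) 53823 = \left(- \frac{268512901}{18021}\right) 53823 = - \frac{4817389956841}{6007}$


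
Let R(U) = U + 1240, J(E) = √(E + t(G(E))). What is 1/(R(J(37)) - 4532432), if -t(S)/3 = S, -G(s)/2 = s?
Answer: -4531192/20531700940605 - √259/20531700940605 ≈ -2.2069e-7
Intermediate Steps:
G(s) = -2*s
t(S) = -3*S
J(E) = √7*√E (J(E) = √(E - (-6)*E) = √(E + 6*E) = √(7*E) = √7*√E)
R(U) = 1240 + U
1/(R(J(37)) - 4532432) = 1/((1240 + √7*√37) - 4532432) = 1/((1240 + √259) - 4532432) = 1/(-4531192 + √259)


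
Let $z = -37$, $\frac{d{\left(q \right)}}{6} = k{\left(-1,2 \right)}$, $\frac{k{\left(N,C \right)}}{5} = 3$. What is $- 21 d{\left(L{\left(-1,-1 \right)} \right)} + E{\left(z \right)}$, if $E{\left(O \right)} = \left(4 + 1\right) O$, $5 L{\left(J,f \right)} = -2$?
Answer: $-2075$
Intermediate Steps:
$k{\left(N,C \right)} = 15$ ($k{\left(N,C \right)} = 5 \cdot 3 = 15$)
$L{\left(J,f \right)} = - \frac{2}{5}$ ($L{\left(J,f \right)} = \frac{1}{5} \left(-2\right) = - \frac{2}{5}$)
$d{\left(q \right)} = 90$ ($d{\left(q \right)} = 6 \cdot 15 = 90$)
$E{\left(O \right)} = 5 O$
$- 21 d{\left(L{\left(-1,-1 \right)} \right)} + E{\left(z \right)} = \left(-21\right) 90 + 5 \left(-37\right) = -1890 - 185 = -2075$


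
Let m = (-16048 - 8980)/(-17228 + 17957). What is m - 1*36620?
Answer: -26721008/729 ≈ -36654.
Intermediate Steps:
m = -25028/729 ≈ -34.332
m - 1*36620 = -25028/729 - 1*36620 = -25028/729 - 36620 = -26721008/729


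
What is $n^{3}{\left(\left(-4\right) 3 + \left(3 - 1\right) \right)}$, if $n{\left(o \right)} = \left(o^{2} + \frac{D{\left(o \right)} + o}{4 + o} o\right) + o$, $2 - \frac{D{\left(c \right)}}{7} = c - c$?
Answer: $\frac{24389000}{27} \approx 9.033 \cdot 10^{5}$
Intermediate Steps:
$D{\left(c \right)} = 14$ ($D{\left(c \right)} = 14 - 7 \left(c - c\right) = 14 - 0 = 14 + 0 = 14$)
$n{\left(o \right)} = o + o^{2} + \frac{o \left(14 + o\right)}{4 + o}$ ($n{\left(o \right)} = \left(o^{2} + \frac{14 + o}{4 + o} o\right) + o = \left(o^{2} + \frac{o \left(14 + o\right)}{4 + o}\right) + o = o + o^{2} + \frac{o \left(14 + o\right)}{4 + o}$)
$n^{3}{\left(\left(-4\right) 3 + \left(3 - 1\right) \right)} = \left(\frac{\left(\left(-4\right) 3 + \left(3 - 1\right)\right) \left(18 + \left(\left(-4\right) 3 + \left(3 - 1\right)\right)^{2} + 6 \left(\left(-4\right) 3 + \left(3 - 1\right)\right)\right)}{4 + \left(\left(-4\right) 3 + \left(3 - 1\right)\right)}\right)^{3} = \left(\frac{\left(-12 + \left(3 - 1\right)\right) \left(18 + \left(-12 + \left(3 - 1\right)\right)^{2} + 6 \left(-12 + \left(3 - 1\right)\right)\right)}{4 + \left(-12 + \left(3 - 1\right)\right)}\right)^{3} = \left(\frac{\left(-12 + 2\right) \left(18 + \left(-12 + 2\right)^{2} + 6 \left(-12 + 2\right)\right)}{4 + \left(-12 + 2\right)}\right)^{3} = \left(- \frac{10 \left(18 + \left(-10\right)^{2} + 6 \left(-10\right)\right)}{4 - 10}\right)^{3} = \left(- \frac{10 \left(18 + 100 - 60\right)}{-6}\right)^{3} = \left(\left(-10\right) \left(- \frac{1}{6}\right) 58\right)^{3} = \left(\frac{290}{3}\right)^{3} = \frac{24389000}{27}$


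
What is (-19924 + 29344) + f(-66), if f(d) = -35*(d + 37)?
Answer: 10435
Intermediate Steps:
f(d) = -1295 - 35*d (f(d) = -35*(37 + d) = -1295 - 35*d)
(-19924 + 29344) + f(-66) = (-19924 + 29344) + (-1295 - 35*(-66)) = 9420 + (-1295 + 2310) = 9420 + 1015 = 10435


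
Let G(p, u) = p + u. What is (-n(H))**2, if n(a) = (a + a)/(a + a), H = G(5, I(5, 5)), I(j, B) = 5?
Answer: 1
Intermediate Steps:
H = 10 (H = 5 + 5 = 10)
n(a) = 1 (n(a) = (2*a)/((2*a)) = (2*a)*(1/(2*a)) = 1)
(-n(H))**2 = (-1*1)**2 = (-1)**2 = 1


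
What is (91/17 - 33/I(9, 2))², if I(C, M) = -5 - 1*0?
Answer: 1032256/7225 ≈ 142.87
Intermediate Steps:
I(C, M) = -5 (I(C, M) = -5 + 0 = -5)
(91/17 - 33/I(9, 2))² = (91/17 - 33/(-5))² = (91*(1/17) - 33*(-⅕))² = (91/17 + 33/5)² = (1016/85)² = 1032256/7225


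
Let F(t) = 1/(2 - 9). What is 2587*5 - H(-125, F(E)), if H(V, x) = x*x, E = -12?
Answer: 633814/49 ≈ 12935.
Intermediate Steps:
F(t) = -⅐ (F(t) = 1/(-7) = -⅐)
H(V, x) = x²
2587*5 - H(-125, F(E)) = 2587*5 - (-⅐)² = 12935 - 1*1/49 = 12935 - 1/49 = 633814/49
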